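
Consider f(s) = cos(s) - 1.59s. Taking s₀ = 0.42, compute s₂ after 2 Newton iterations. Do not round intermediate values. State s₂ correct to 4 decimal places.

0.5396

f'(s) = -sin(s) - 1.59
s_0 = 0.420000: f = 0.245289, f' = -1.997760 → s_1 = 0.420000 - (0.245289)/(-1.997760) = 0.542782
s_1 = 0.542782: f = -0.006748, f' = -2.106520 → s_2 = 0.542782 - (-0.006748)/(-2.106520) = 0.539578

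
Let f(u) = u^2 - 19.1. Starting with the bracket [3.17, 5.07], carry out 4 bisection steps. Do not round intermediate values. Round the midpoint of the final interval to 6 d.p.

f(3.170000) = -9.051100, f(5.070000) = 6.604900 (opposite signs)
step 1: m = 4.120000, f(m) = -2.125600 < 0 → root in [4.120000, 5.070000]
step 2: m = 4.595000, f(m) = 2.014025 > 0 → root in [4.120000, 4.595000]
step 3: m = 4.357500, f(m) = -0.112194 < 0 → root in [4.357500, 4.595000]
step 4: m = 4.476250, f(m) = 0.936814 > 0 → root in [4.357500, 4.476250]
Midpoint of [4.357500, 4.476250] = 4.416875

4.416875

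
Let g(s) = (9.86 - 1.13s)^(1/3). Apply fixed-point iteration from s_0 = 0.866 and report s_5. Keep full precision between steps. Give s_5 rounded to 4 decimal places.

1.9691

s_1 = g(0.866000) = 2.070908
s_2 = g(2.070908) = 1.959161
s_3 = g(1.959161) = 1.970067
s_4 = g(1.970067) = 1.969008
s_5 = g(1.969008) = 1.969110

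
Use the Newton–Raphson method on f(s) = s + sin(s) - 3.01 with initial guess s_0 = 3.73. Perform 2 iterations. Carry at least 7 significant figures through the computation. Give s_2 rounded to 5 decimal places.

1.15011

f'(s) = 1 + cos(s)
s_0 = 3.730000: f = 0.164963, f' = 0.168174 → s_1 = 3.730000 - (0.164963)/(0.168174) = 2.749094
s_1 = 2.749094: f = 0.121592, f' = 0.076044 → s_2 = 2.749094 - (0.121592)/(0.076044) = 1.150113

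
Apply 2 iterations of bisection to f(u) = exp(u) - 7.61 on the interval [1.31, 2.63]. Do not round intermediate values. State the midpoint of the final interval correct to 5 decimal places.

f(1.310000) = -3.903826, f(2.630000) = 6.263770 (opposite signs)
step 1: m = 1.970000, f(m) = -0.439324 < 0 → root in [1.970000, 2.630000]
step 2: m = 2.300000, f(m) = 2.364182 > 0 → root in [1.970000, 2.300000]
Midpoint of [1.970000, 2.300000] = 2.135000

2.13500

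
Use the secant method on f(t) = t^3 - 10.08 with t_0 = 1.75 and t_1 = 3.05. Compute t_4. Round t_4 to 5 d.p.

2.16350

f(t_0) = -4.720625, f(t_1) = 18.292625
t_2 = 3.050000 - (18.292625)·(3.050000 - 1.750000)/(18.292625 - (-4.720625)) = 2.016664; f(t_2) = -1.878357
t_3 = 2.016664 - (-1.878357)·(2.016664 - 3.050000)/(-1.878357 - (18.292625)) = 2.112890; f(t_3) = -0.647412
t_4 = 2.112890 - (-0.647412)·(2.112890 - 2.016664)/(-0.647412 - (-1.878357)) = 2.163500; f(t_4) = 0.046766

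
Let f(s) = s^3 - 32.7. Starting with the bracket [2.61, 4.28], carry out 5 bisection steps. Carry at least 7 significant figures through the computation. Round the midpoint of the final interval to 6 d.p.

f(2.610000) = -14.920419, f(4.280000) = 45.702752 (opposite signs)
step 1: m = 3.445000, f(m) = 8.185346 > 0 → root in [2.610000, 3.445000]
step 2: m = 3.027500, f(m) = -4.950673 < 0 → root in [3.027500, 3.445000]
step 3: m = 3.236250, f(m) = 1.194263 > 0 → root in [3.027500, 3.236250]
step 4: m = 3.131875, f(m) = -1.980562 < 0 → root in [3.131875, 3.236250]
step 5: m = 3.184063, f(m) = -0.419166 < 0 → root in [3.184063, 3.236250]
Midpoint of [3.184063, 3.236250] = 3.210156

3.210156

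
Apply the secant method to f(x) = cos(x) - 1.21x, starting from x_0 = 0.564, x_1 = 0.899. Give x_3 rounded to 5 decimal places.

0.65506

Secant update: x_(k+1) = x_k − f(x_k)·(x_k − x_(k-1))/(f(x_k) − f(x_(k-1))).
f(x_0) = 0.162684, f(x_1) = -0.465397
x_2 = 0.899000 - (-0.465397)·(0.899000 - 0.564000)/(-0.465397 - (0.162684)) = 0.650771; f(x_2) = 0.008185
x_3 = 0.650771 - (0.008185)·(0.650771 - 0.899000)/(0.008185 - (-0.465397)) = 0.655061; f(x_3) = 0.000388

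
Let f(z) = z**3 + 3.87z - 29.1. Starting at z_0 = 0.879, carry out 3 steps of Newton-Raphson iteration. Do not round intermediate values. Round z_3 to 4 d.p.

2.8259

Newton update: z ← z − f(z)/f'(z).
f'(z) = 3z**2 + 3.87
z_0 = 0.879000: f = -25.019119, f' = 6.187923 → z_1 = 0.879000 - (-25.019119)/(6.187923) = 4.922217
z_1 = 4.922217: f = 109.205575, f' = 76.554675 → z_2 = 4.922217 - (109.205575)/(76.554675) = 3.495713
z_2 = 3.495713: f = 27.146062, f' = 40.530032 → z_3 = 3.495713 - (27.146062)/(40.530032) = 2.825937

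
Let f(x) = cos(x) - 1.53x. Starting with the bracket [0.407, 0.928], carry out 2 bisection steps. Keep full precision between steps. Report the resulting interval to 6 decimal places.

f(0.407000) = 0.295603, f(0.928000) = -0.820404 (opposite signs)
step 1: m = 0.667500, f(m) = -0.235903 < 0 → root in [0.407000, 0.667500]
step 2: m = 0.537250, f(m) = 0.037127 > 0 → root in [0.537250, 0.667500]

[0.537250, 0.667500]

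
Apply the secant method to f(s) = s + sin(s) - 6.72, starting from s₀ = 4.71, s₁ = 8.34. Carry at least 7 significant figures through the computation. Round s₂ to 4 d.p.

6.6915

f(s_0) = -3.009997, f(s_1) = 2.504200
s_2 = 8.340000 - (2.504200)·(8.340000 - 4.710000)/(2.504200 - (-3.009997)) = 6.691483; f(s_2) = 0.368531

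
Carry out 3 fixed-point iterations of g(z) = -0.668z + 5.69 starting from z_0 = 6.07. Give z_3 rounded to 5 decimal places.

z_1 = g(6.070000) = 1.635240
z_2 = g(1.635240) = 4.597660
z_3 = g(4.597660) = 2.618763

2.61876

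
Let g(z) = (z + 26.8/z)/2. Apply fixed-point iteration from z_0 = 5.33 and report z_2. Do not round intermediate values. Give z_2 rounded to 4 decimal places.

z_1 = g(5.330000) = 5.179071
z_2 = g(5.179071) = 5.176872

5.1769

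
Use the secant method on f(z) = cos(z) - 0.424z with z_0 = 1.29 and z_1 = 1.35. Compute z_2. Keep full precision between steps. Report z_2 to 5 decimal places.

1.09623

f(z_0) = -0.269839, f(z_1) = -0.353393
z_2 = 1.350000 - (-0.353393)·(1.350000 - 1.290000)/(-0.353393 - (-0.269839)) = 1.096229; f(z_2) = -0.007848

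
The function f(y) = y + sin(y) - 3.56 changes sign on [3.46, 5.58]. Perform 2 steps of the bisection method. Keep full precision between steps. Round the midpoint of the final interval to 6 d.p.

f(3.460000) = -0.413054, f(5.580000) = 1.373349 (opposite signs)
step 1: m = 4.520000, f(m) = -0.021550 < 0 → root in [4.520000, 5.580000]
step 2: m = 5.050000, f(m) = 0.546451 > 0 → root in [4.520000, 5.050000]
Midpoint of [4.520000, 5.050000] = 4.785000

4.785000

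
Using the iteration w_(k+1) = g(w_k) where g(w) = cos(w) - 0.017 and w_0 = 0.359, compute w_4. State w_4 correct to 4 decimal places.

w_1 = g(0.359000) = 0.919249
w_2 = g(0.919249) = 0.589418
w_3 = g(0.589418) = 0.814264
w_4 = g(0.814264) = 0.669403

0.6694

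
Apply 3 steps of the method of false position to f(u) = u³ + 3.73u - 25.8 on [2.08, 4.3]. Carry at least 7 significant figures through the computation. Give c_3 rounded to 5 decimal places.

f(2.080000) = -9.042688, f(4.300000) = 69.746000
step 1: c = 2.334793, f(c) = -4.363672 < 0 → new bracket [2.334793, 4.300000]
step 2: c = 2.450506, f(c) = -1.944364 < 0 → new bracket [2.450506, 4.300000]
step 3: c = 2.500668, f(c) = -0.834984 < 0 → new bracket [2.500668, 4.300000]

2.50067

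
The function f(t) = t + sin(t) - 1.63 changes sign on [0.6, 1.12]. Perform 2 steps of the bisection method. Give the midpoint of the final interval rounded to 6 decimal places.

0.925000

f(0.600000) = -0.465358, f(1.120000) = 0.390100 (opposite signs)
step 1: m = 0.860000, f(m) = -0.012157 < 0 → root in [0.860000, 1.120000]
step 2: m = 0.990000, f(m) = 0.196026 > 0 → root in [0.860000, 0.990000]
Midpoint of [0.860000, 0.990000] = 0.925000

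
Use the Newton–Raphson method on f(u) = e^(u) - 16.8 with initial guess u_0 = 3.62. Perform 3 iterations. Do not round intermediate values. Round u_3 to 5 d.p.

2.82178

f'(u) = e^(u)
u_0 = 3.620000: f = 20.537568, f' = 37.337568 → u_1 = 3.620000 - (20.537568)/(37.337568) = 3.069949
u_1 = 3.069949: f = 4.740803, f' = 21.540803 → u_2 = 3.069949 - (4.740803)/(21.540803) = 2.849864
u_2 = 2.849864: f = 0.485434, f' = 17.285434 → u_3 = 2.849864 - (0.485434)/(17.285434) = 2.821781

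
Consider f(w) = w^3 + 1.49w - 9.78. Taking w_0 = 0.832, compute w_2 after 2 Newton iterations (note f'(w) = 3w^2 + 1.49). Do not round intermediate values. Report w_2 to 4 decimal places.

w_0 = 0.832000: f = -7.964390, f' = 3.566672 → w_1 = 0.832000 - (-7.964390)/(3.566672) = 3.065003
w_1 = 3.065003: f = 23.580242, f' = 29.672732 → w_2 = 3.065003 - (23.580242)/(29.672732) = 2.270326

2.2703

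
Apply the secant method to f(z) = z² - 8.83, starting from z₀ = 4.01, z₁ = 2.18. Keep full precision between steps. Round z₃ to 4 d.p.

2.9925

Secant update: z_(k+1) = z_k − f(z_k)·(z_k − z_(k-1))/(f(z_k) − f(z_(k-1))).
f(z_0) = 7.250100, f(z_1) = -4.077600
z_2 = 2.180000 - (-4.077600)·(2.180000 - 4.010000)/(-4.077600 - (7.250100)) = 2.838740; f(z_2) = -0.771556
z_3 = 2.838740 - (-0.771556)·(2.838740 - 2.180000)/(-0.771556 - (-4.077600)) = 2.992475; f(z_3) = 0.124906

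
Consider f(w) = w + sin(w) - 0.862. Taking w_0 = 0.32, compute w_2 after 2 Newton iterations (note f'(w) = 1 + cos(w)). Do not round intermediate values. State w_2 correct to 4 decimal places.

w_0 = 0.320000: f = -0.227433, f' = 1.949235 → w_1 = 0.320000 - (-0.227433)/(1.949235) = 0.436678
w_1 = 0.436678: f = -0.002390, f' = 1.906162 → w_2 = 0.436678 - (-0.002390)/(1.906162) = 0.437932

0.4379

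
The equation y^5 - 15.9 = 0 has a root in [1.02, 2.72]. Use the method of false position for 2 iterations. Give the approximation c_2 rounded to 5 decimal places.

f(1.020000) = -14.795919, f(2.720000) = 132.982797
step 1: c = 1.190208, f(c) = -13.511564 < 0 → new bracket [1.190208, 2.720000]
step 2: c = 1.331304, f(c) = -11.717973 < 0 → new bracket [1.331304, 2.720000]

1.33130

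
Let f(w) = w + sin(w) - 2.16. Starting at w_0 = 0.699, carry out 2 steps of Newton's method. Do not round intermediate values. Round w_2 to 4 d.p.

1.2195

Newton update: w ← w − f(w)/f'(w).
f'(w) = 1 + cos(w)
w_0 = 0.699000: f = -0.817547, f' = 1.765486 → w_1 = 0.699000 - (-0.817547)/(1.765486) = 1.162072
w_1 = 1.162072: f = -0.080299, f' = 1.397439 → w_2 = 1.162072 - (-0.080299)/(1.397439) = 1.219534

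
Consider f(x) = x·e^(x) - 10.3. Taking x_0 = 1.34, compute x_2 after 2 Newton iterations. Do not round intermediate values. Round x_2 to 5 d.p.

f'(x) = (x + 1)·e^(x)
x_0 = 1.340000: f = -5.182482, f' = 8.936562 → x_1 = 1.340000 - (-5.182482)/(8.936562) = 1.919919
x_1 = 1.919919: f = 2.794626, f' = 19.915032 → x_2 = 1.919919 - (2.794626)/(19.915032) = 1.779591

1.77959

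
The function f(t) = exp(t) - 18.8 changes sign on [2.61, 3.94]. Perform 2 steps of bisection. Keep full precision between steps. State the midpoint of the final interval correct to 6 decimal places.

f(2.610000) = -5.200949, f(3.940000) = 32.618601 (opposite signs)
step 1: m = 3.275000, f(m) = 7.643225 > 0 → root in [2.610000, 3.275000]
step 2: m = 2.942500, f(m) = 0.163195 > 0 → root in [2.610000, 2.942500]
Midpoint of [2.610000, 2.942500] = 2.776250

2.776250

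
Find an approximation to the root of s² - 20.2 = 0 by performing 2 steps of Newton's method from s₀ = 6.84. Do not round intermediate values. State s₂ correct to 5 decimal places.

4.51096

f'(s) = 2s
s_0 = 6.840000: f = 26.585600, f' = 13.680000 → s_1 = 6.840000 - (26.585600)/(13.680000) = 4.896608
s_1 = 4.896608: f = 3.776772, f' = 9.793216 → s_2 = 4.896608 - (3.776772)/(9.793216) = 4.510956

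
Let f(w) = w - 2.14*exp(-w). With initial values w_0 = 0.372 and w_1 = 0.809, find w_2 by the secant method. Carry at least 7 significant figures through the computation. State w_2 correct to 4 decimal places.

0.8746

f(w_0) = -1.103218, f(w_1) = -0.143949
w_2 = 0.809000 - (-0.143949)·(0.809000 - 0.372000)/(-0.143949 - (-1.103218)) = 0.874577; f(w_2) = -0.017886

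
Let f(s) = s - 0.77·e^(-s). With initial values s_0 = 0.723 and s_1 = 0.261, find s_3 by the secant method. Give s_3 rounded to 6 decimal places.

0.477916

f(s_0) = 0.349323, f(s_1) = -0.332116
s_2 = 0.261000 - (-0.332116)·(0.261000 - 0.723000)/(-0.332116 - (0.349323)) = 0.486167; f(s_2) = 0.012633
s_3 = 0.486167 - (0.012633)·(0.486167 - 0.261000)/(0.012633 - (-0.332116)) = 0.477916; f(s_3) = 0.000459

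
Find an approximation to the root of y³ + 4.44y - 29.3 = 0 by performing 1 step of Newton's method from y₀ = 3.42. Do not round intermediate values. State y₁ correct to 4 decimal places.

f'(y) = 3y² + 4.44
y_0 = 3.420000: f = 25.886488, f' = 39.529200 → y_1 = 3.420000 - (25.886488)/(39.529200) = 2.765130

2.7651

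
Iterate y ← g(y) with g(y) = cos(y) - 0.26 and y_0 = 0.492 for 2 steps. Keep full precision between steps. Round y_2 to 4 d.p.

0.5531

y_1 = g(0.492000) = 0.621390
y_2 = g(0.621390) = 0.553070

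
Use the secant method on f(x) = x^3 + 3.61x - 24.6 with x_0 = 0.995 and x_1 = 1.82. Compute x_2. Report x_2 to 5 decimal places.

3.05427

f(x_0) = -20.022975, f(x_1) = -12.001232
x_2 = 1.820000 - (-12.001232)·(1.820000 - 0.995000)/(-12.001232 - (-20.022975)) = 3.054272; f(x_2) = 14.917948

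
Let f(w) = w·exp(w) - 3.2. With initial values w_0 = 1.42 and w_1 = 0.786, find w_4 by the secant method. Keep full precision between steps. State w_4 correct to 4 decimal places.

1.0823

f(w_0) = 2.674711, f(w_1) = -1.475044
w_2 = 0.786000 - (-1.475044)·(0.786000 - 1.420000)/(-1.475044 - (2.674711)) = 1.011357; f(w_2) = -0.419444
w_3 = 1.011357 - (-0.419444)·(1.011357 - 0.786000)/(-0.419444 - (-1.475044)) = 1.100904; f(w_3) = 0.110287
w_4 = 1.100904 - (0.110287)·(1.100904 - 1.011357)/(0.110287 - (-0.419444)) = 1.082261; f(w_4) = -0.005877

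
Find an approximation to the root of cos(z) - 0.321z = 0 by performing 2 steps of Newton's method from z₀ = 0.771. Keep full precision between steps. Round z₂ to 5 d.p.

1.18208

Newton update: z ← z − f(z)/f'(z).
f'(z) = -sin(z) - 0.321
z_0 = 0.771000: f = 0.469723, f' = -1.017853 → z_1 = 0.771000 - (0.469723)/(-1.017853) = 1.232484
z_1 = 1.232484: f = -0.063732, f' = -1.264316 → z_2 = 1.232484 - (-0.063732)/(-1.264316) = 1.182076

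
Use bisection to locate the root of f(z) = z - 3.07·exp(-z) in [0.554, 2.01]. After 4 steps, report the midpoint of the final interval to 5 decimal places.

f(0.554000) = -1.210165, f(2.010000) = 1.598655 (opposite signs)
step 1: m = 1.282000, f(m) = 0.430131 > 0 → root in [0.554000, 1.282000]
step 2: m = 0.918000, f(m) = -0.307903 < 0 → root in [0.918000, 1.282000]
step 3: m = 1.100000, f(m) = 0.078086 > 0 → root in [0.918000, 1.100000]
step 4: m = 1.009000, f(m) = -0.110271 < 0 → root in [1.009000, 1.100000]
Midpoint of [1.009000, 1.100000] = 1.054500

1.05450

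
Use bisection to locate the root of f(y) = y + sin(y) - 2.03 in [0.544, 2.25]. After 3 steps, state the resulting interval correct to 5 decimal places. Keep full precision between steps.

f(0.544000) = -0.968437, f(2.250000) = 0.998073 (opposite signs)
step 1: m = 1.397000, f(m) = 0.351935 > 0 → root in [0.544000, 1.397000]
step 2: m = 0.970500, f(m) = -0.234332 < 0 → root in [0.970500, 1.397000]
step 3: m = 1.183750, f(m) = 0.079778 > 0 → root in [0.970500, 1.183750]

[0.97050, 1.18375]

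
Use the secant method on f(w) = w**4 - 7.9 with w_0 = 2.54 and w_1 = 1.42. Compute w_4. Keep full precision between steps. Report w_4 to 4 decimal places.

1.6711

f(w_0) = 33.723143, f(w_1) = -3.834131
w_2 = 1.420000 - (-3.834131)·(1.420000 - 2.540000)/(-3.834131 - (33.723143)) = 1.534338; f(w_2) = -2.357774
w_3 = 1.534338 - (-2.357774)·(1.534338 - 1.420000)/(-2.357774 - (-3.834131)) = 1.716938; f(w_3) = 0.789981
w_4 = 1.716938 - (0.789981)·(1.716938 - 1.534338)/(0.789981 - (-2.357774)) = 1.671112; f(w_4) = -0.101303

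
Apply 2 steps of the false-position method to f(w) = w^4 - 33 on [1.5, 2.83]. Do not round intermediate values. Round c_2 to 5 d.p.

2.32924

f(1.500000) = -27.937500, f(2.830000) = 31.142479
step 1: c = 2.128925, f(c) = -12.458061 < 0 → new bracket [2.128925, 2.830000]
step 2: c = 2.329244, f(c) = -3.565257 < 0 → new bracket [2.329244, 2.830000]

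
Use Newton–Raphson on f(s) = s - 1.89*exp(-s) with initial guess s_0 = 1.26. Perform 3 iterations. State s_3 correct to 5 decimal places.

0.82679

Newton update: s ← s − f(s)/f'(s).
f'(s) = 1 + 1.89*exp(-s)
s_0 = 1.260000: f = 0.723894, f' = 1.536106 → s_1 = 1.260000 - (0.723894)/(1.536106) = 0.788747
s_1 = 0.788747: f = -0.070094, f' = 1.858842 → s_2 = 0.788747 - (-0.070094)/(1.858842) = 0.826456
s_2 = 0.826456: f = -0.000603, f' = 1.827059 → s_3 = 0.826456 - (-0.000603)/(1.827059) = 0.826786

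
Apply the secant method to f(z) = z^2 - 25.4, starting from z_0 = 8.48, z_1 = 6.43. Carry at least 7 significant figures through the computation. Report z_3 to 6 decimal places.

Secant update: z_(k+1) = z_k − f(z_k)·(z_k − z_(k-1))/(f(z_k) − f(z_(k-1))).
f(z_0) = 46.510400, f(z_1) = 15.944900
z_2 = 6.430000 - (15.944900)·(6.430000 - 8.480000)/(15.944900 - (46.510400)) = 5.360590; f(z_2) = 3.335927
z_3 = 5.360590 - (3.335927)·(5.360590 - 6.430000)/(3.335927 - (15.944900)) = 5.077659; f(z_3) = 0.382620

5.077659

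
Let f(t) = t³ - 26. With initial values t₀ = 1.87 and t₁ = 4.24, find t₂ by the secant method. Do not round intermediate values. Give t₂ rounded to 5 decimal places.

f(t_0) = -19.460797, f(t_1) = 50.225024
t_2 = 4.240000 - (50.225024)·(4.240000 - 1.870000)/(50.225024 - (-19.460797)) = 2.531858; f(t_2) = -9.770026

2.53186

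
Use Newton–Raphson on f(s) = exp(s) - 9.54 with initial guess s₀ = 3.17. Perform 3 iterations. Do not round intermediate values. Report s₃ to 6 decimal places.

2.256484

Newton update: s ← s − f(s)/f'(s).
f'(s) = exp(s)
s_0 = 3.170000: f = 14.267484, f' = 23.807484 → s_1 = 3.170000 - (14.267484)/(23.807484) = 2.570714
s_1 = 2.570714: f = 3.535161, f' = 13.075161 → s_2 = 2.570714 - (3.535161)/(13.075161) = 2.300342
s_2 = 2.300342: f = 0.437595, f' = 9.977595 → s_3 = 2.300342 - (0.437595)/(9.977595) = 2.256484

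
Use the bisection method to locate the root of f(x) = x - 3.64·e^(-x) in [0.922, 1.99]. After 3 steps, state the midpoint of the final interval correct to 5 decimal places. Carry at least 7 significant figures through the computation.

1.12225

f(0.922000) = -0.525711, f(1.990000) = 1.492429 (opposite signs)
step 1: m = 1.456000, f(m) = 0.607272 > 0 → root in [0.922000, 1.456000]
step 2: m = 1.189000, f(m) = 0.080527 > 0 → root in [0.922000, 1.189000]
step 3: m = 1.055500, f(m) = -0.211287 < 0 → root in [1.055500, 1.189000]
Midpoint of [1.055500, 1.189000] = 1.122250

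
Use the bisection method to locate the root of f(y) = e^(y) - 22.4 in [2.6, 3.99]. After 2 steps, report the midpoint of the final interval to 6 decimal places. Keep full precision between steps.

3.121250

f(2.600000) = -8.936262, f(3.990000) = 31.654889 (opposite signs)
step 1: m = 3.295000, f(m) = 4.577414 > 0 → root in [2.600000, 3.295000]
step 2: m = 2.947500, f(m) = -3.341751 < 0 → root in [2.947500, 3.295000]
Midpoint of [2.947500, 3.295000] = 3.121250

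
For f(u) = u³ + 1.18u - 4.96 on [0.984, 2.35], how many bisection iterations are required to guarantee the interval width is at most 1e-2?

Initial width b − a = 2.35 − 0.984 = 1.366000.
After n steps the width is (b−a)/2^n; need (b−a)/2^n ≤ 1e-2.
So n ≥ log₂(1.366000/1e-2) = log₂(136.6000) ≈ 7.0938.
Hence n = 8.

8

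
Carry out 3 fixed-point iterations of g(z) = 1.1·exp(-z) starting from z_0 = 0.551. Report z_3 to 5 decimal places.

z_1 = g(0.551000) = 0.634010
z_2 = g(0.634010) = 0.583506
z_3 = g(0.583506) = 0.613733

0.61373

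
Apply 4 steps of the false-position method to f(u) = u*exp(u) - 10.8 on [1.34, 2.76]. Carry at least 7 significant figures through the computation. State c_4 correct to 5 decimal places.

1.76098

f(1.340000) = -5.682482, f(2.760000) = 32.807567
step 1: c = 1.549642, f(c) = -3.501523 < 0 → new bracket [1.549642, 2.760000]
step 2: c = 1.666365, f(c) = -1.980114 < 0 → new bracket [1.666365, 2.760000]
step 3: c = 1.728614, f(c) = -1.062987 < 0 → new bracket [1.728614, 2.760000]
step 4: c = 1.760983, f(c) = -0.554328 < 0 → new bracket [1.760983, 2.760000]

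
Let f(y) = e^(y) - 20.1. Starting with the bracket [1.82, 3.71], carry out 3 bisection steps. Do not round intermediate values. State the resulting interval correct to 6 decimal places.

f(1.820000) = -13.928142, f(3.710000) = 20.753807 (opposite signs)
step 1: m = 2.765000, f(m) = -4.220960 < 0 → root in [2.765000, 3.710000]
step 2: m = 3.237500, f(m) = 5.369967 > 0 → root in [2.765000, 3.237500]
step 3: m = 3.001250, f(m) = 0.010660 > 0 → root in [2.765000, 3.001250]

[2.765000, 3.001250]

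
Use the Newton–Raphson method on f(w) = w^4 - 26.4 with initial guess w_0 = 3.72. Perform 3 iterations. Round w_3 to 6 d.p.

f'(w) = 4w^3
w_0 = 3.720000: f = 165.101315, f' = 205.915392 → w_1 = 3.720000 - (165.101315)/(205.915392) = 2.918208
w_1 = 2.918208: f = 46.121199, f' = 99.405113 → w_2 = 2.918208 - (46.121199)/(99.405113) = 2.454236
w_2 = 2.454236: f = 9.879828, f' = 59.130140 → w_3 = 2.454236 - (9.879828)/(59.130140) = 2.287150

2.287150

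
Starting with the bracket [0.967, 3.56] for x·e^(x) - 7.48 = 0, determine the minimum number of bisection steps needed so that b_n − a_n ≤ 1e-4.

15

Initial width b − a = 3.56 − 0.967 = 2.593000.
After n steps the width is (b−a)/2^n; need (b−a)/2^n ≤ 1e-4.
So n ≥ log₂(2.593000/1e-4) = log₂(25930.0000) ≈ 14.6623.
Hence n = 15.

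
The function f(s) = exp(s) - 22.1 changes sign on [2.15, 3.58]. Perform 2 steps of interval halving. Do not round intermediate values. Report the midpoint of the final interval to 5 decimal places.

3.04375

f(2.150000) = -13.515142, f(3.580000) = 13.773541 (opposite signs)
step 1: m = 2.865000, f(m) = -4.550947 < 0 → root in [2.865000, 3.580000]
step 2: m = 3.222500, f(m) = 2.990769 > 0 → root in [2.865000, 3.222500]
Midpoint of [2.865000, 3.222500] = 3.043750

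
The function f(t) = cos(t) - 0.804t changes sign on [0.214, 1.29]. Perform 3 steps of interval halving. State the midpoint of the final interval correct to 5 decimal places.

0.81925

f(0.214000) = 0.805133, f(1.290000) = -0.760039 (opposite signs)
step 1: m = 0.752000, f(m) = 0.125716 > 0 → root in [0.752000, 1.290000]
step 2: m = 1.021000, f(m) = -0.298370 < 0 → root in [0.752000, 1.021000]
step 3: m = 0.886500, f(m) = -0.080618 < 0 → root in [0.752000, 0.886500]
Midpoint of [0.752000, 0.886500] = 0.819250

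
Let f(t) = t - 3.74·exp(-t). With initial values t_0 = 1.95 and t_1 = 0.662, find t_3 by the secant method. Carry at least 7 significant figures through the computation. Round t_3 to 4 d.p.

1.1801

f(t_0) = 1.417895, f(t_1) = -1.267162
t_2 = 0.662000 - (-1.267162)·(0.662000 - 1.950000)/(-1.267162 - (1.417895)) = 1.269847; f(t_2) = 0.219377
t_3 = 1.269847 - (0.219377)·(1.269847 - 0.662000)/(0.219377 - (-1.267162)) = 1.180144; f(t_3) = 0.031087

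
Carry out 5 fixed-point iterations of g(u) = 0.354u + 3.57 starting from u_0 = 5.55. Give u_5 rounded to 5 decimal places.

5.52645

u_1 = g(5.550000) = 5.534700
u_2 = g(5.534700) = 5.529284
u_3 = g(5.529284) = 5.527366
u_4 = g(5.527366) = 5.526688
u_5 = g(5.526688) = 5.526447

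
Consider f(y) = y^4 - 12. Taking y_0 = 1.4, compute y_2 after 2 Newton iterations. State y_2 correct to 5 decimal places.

Newton update: y ← y − f(y)/f'(y).
f'(y) = 4y^3
y_0 = 1.400000: f = -8.158400, f' = 10.976000 → y_1 = 1.400000 - (-8.158400)/(10.976000) = 2.143294
y_1 = 2.143294: f = 9.102182, f' = 39.382703 → y_2 = 2.143294 - (9.102182)/(39.382703) = 1.912173

1.91217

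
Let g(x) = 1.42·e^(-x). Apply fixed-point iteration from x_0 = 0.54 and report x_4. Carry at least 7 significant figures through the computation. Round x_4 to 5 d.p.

x_1 = g(0.540000) = 0.827503
x_2 = g(0.827503) = 0.620738
x_3 = g(0.620738) = 0.763317
x_4 = g(0.763317) = 0.661887

0.66189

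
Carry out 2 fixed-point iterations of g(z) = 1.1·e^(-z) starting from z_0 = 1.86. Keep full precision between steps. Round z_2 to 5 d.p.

z_1 = g(1.860000) = 0.171240
z_2 = g(0.171240) = 0.926881

0.92688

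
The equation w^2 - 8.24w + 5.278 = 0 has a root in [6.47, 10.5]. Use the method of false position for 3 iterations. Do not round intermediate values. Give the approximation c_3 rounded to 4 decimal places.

7.5052

f(6.470000) = -6.173900, f(10.500000) = 29.008000
step 1: c = 7.177205, f(c) = -2.349897 < 0 → new bracket [7.177205, 10.500000]
step 2: c = 7.426209, f(c) = -0.765385 < 0 → new bracket [7.426209, 10.500000]
step 3: c = 7.505227, f(c) = -0.236641 < 0 → new bracket [7.505227, 10.500000]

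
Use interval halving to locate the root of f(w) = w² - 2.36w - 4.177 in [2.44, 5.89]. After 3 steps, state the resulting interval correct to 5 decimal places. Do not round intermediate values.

f(2.440000) = -3.981800, f(5.890000) = 16.614700 (opposite signs)
step 1: m = 4.165000, f(m) = 3.340825 > 0 → root in [2.440000, 4.165000]
step 2: m = 3.302500, f(m) = -1.064394 < 0 → root in [3.302500, 4.165000]
step 3: m = 3.733750, f(m) = 0.952239 > 0 → root in [3.302500, 3.733750]

[3.30250, 3.73375]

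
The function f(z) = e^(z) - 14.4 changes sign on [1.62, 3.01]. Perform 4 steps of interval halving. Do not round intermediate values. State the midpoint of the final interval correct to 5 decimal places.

f(1.620000) = -9.346910, f(3.010000) = 5.887400 (opposite signs)
step 1: m = 2.315000, f(m) = -4.275077 < 0 → root in [2.315000, 3.010000]
step 2: m = 2.662500, f(m) = -0.067925 < 0 → root in [2.662500, 3.010000]
step 3: m = 2.836250, f(m) = 2.651702 > 0 → root in [2.662500, 2.836250]
step 4: m = 2.749375, f(m) = 1.232858 > 0 → root in [2.662500, 2.749375]
Midpoint of [2.662500, 2.749375] = 2.705937

2.70594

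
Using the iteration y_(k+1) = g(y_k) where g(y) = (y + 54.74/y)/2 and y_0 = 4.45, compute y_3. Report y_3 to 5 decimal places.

y_1 = g(4.450000) = 8.375562
y_2 = g(8.375562) = 7.455621
y_3 = g(7.455621) = 7.398866

7.39887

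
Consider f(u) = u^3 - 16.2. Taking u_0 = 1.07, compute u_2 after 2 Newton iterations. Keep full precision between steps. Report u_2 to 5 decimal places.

3.80309

f'(u) = 3u^2
u_0 = 1.070000: f = -14.974957, f' = 3.434700 → u_1 = 1.070000 - (-14.974957)/(3.434700) = 5.429902
u_1 = 5.429902: f = 143.894380, f' = 88.451522 → u_2 = 5.429902 - (143.894380)/(88.451522) = 3.803086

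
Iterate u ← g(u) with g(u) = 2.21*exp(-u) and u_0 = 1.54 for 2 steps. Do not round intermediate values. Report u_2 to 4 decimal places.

1.3760

u_1 = g(1.540000) = 0.473782
u_2 = g(0.473782) = 1.376041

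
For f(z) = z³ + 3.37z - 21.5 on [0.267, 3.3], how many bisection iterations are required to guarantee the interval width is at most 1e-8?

29

Initial width b − a = 3.3 − 0.267 = 3.033000.
After n steps the width is (b−a)/2^n; need (b−a)/2^n ≤ 1e-8.
So n ≥ log₂(3.033000/1e-8) = log₂(303300000.0000) ≈ 28.1762.
Hence n = 29.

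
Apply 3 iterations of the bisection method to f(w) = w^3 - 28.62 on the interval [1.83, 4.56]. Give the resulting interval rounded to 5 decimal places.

f(1.830000) = -22.491513, f(4.560000) = 66.198816 (opposite signs)
step 1: m = 3.195000, f(m) = 3.994640 > 0 → root in [1.830000, 3.195000]
step 2: m = 2.512500, f(m) = -12.759451 < 0 → root in [2.512500, 3.195000]
step 3: m = 2.853750, f(m) = -5.379377 < 0 → root in [2.853750, 3.195000]

[2.85375, 3.19500]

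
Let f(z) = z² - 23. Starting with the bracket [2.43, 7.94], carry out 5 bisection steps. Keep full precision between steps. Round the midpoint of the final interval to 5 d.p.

f(2.430000) = -17.095100, f(7.940000) = 40.043600 (opposite signs)
step 1: m = 5.185000, f(m) = 3.884225 > 0 → root in [2.430000, 5.185000]
step 2: m = 3.807500, f(m) = -8.502944 < 0 → root in [3.807500, 5.185000]
step 3: m = 4.496250, f(m) = -2.783736 < 0 → root in [4.496250, 5.185000]
step 4: m = 4.840625, f(m) = 0.431650 > 0 → root in [4.496250, 4.840625]
step 5: m = 4.668437, f(m) = -1.205691 < 0 → root in [4.668437, 4.840625]
Midpoint of [4.668437, 4.840625] = 4.754531

4.75453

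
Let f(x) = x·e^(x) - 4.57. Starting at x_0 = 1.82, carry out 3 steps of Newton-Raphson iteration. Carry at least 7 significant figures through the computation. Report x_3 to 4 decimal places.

f'(x) = (x + 1)·e^(x)
x_0 = 1.820000: f = 6.662782, f' = 17.404641 → x_1 = 1.820000 - (6.662782)/(17.404641) = 1.437184
x_1 = 1.437184: f = 1.478855, f' = 10.257680 → x_2 = 1.437184 - (1.478855)/(10.257680) = 1.293013
x_2 = 1.293013: f = 0.141415, f' = 8.355164 → x_3 = 1.293013 - (0.141415)/(8.355164) = 1.276088

1.2761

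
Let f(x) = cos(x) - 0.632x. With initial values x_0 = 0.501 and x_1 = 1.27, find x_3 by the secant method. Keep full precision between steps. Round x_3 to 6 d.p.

f(x_0) = 0.560471, f(x_1) = -0.506359
x_2 = 1.270000 - (-0.506359)·(1.270000 - 0.501000)/(-0.506359 - (0.560471)) = 0.905003; f(x_2) = 0.045722
x_3 = 0.905003 - (0.045722)·(0.905003 - 1.270000)/(0.045722 - (-0.506359)) = 0.935231; f(x_3) = 0.002567

0.935231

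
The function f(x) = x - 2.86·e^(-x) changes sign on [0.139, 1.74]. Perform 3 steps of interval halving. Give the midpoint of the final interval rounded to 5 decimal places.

1.03956

f(0.139000) = -2.349852, f(1.740000) = 1.238012 (opposite signs)
step 1: m = 0.939500, f(m) = -0.178254 < 0 → root in [0.939500, 1.740000]
step 2: m = 1.339750, f(m) = 0.590684 > 0 → root in [0.939500, 1.339750]
step 3: m = 1.139625, f(m) = 0.224600 > 0 → root in [0.939500, 1.139625]
Midpoint of [0.939500, 1.139625] = 1.039563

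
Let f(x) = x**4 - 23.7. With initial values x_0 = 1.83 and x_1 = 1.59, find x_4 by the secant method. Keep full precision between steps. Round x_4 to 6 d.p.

Secant update: x_(k+1) = x_k − f(x_k)·(x_k − x_(k-1))/(f(x_k) − f(x_(k-1))).
f(x_0) = -12.484869, f(x_1) = -17.308710
x_2 = 1.590000 - (-17.308710)·(1.590000 - 1.830000)/(-17.308710 - (-12.484869)) = 2.451158; f(x_2) = 12.398182
x_3 = 2.451158 - (12.398182)·(2.451158 - 1.590000)/(12.398182 - (-17.308710)) = 2.091753; f(x_3) = -4.555589
x_4 = 2.091753 - (-4.555589)·(2.091753 - 2.451158)/(-4.555589 - (12.398182)) = 2.188328; f(x_4) = -0.767597

2.188328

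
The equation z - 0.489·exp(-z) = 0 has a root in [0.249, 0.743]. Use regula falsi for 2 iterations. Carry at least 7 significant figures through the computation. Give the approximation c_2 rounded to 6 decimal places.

f(0.249000) = -0.132215, f(0.743000) = 0.510390
step 1: c = 0.350639, f(c) = 0.006267 > 0 → new bracket [0.249000, 0.350639]
step 2: c = 0.346040, f(c) = 0.000080 > 0 → new bracket [0.249000, 0.346040]

0.346040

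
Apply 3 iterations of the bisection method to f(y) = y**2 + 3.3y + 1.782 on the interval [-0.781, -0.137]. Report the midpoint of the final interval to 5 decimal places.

-0.66025

f(-0.781000) = -0.185339, f(-0.137000) = 1.348669 (opposite signs)
step 1: m = -0.459000, f(m) = 0.477981 > 0 → root in [-0.781000, -0.459000]
step 2: m = -0.620000, f(m) = 0.120400 > 0 → root in [-0.781000, -0.620000]
step 3: m = -0.700500, f(m) = -0.038950 < 0 → root in [-0.700500, -0.620000]
Midpoint of [-0.700500, -0.620000] = -0.660250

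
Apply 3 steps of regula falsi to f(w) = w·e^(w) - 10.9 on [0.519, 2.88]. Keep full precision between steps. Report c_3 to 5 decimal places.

False-position update: c = (a·f(b) − b·f(a))/(f(b) − f(a)); replace the endpoint whose sign matches f(c).
f(0.519000) = -10.027900, f(2.880000) = 40.405107
step 1: c = 0.988452, f(c) = -8.243959 < 0 → new bracket [0.988452, 2.880000]
step 2: c = 1.308989, f(c) = -6.053559 < 0 → new bracket [1.308989, 2.880000]
step 3: c = 1.513692, f(c) = -4.022581 < 0 → new bracket [1.513692, 2.880000]

1.51369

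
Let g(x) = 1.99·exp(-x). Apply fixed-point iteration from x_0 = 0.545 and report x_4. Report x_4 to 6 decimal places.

x_1 = g(0.545000) = 1.153885
x_2 = g(1.153885) = 0.627664
x_3 = g(0.627664) = 1.062337
x_4 = g(1.062337) = 0.687838

0.687838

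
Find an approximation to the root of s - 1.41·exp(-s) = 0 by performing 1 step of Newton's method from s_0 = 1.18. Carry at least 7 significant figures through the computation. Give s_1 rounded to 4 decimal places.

0.6590

f'(s) = 1 + 1.41·exp(-s)
s_0 = 1.180000: f = 0.746737, f' = 1.433263 → s_1 = 1.180000 - (0.746737)/(1.433263) = 0.658995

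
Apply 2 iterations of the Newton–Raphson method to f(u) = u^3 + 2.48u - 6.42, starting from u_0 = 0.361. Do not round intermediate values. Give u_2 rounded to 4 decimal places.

f'(u) = 3u^2 + 2.48
u_0 = 0.361000: f = -5.477674, f' = 2.870963 → u_1 = 0.361000 - (-5.477674)/(2.870963) = 2.268957
u_1 = 2.268957: f = 10.887981, f' = 17.924498 → u_2 = 2.268957 - (10.887981)/(17.924498) = 1.661521

1.6615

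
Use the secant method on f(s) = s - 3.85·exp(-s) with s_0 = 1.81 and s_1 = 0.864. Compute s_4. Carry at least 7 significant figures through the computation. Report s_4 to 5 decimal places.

1.18132

f(s_0) = 1.179932, f(s_1) = -0.758670
s_2 = 0.864000 - (-0.758670)·(0.864000 - 1.810000)/(-0.758670 - (1.179932)) = 1.234216; f(s_2) = 0.113625
s_3 = 1.234216 - (0.113625)·(1.234216 - 0.864000)/(0.113625 - (-0.758670)) = 1.185992; f(s_3) = 0.010037
s_4 = 1.185992 - (0.010037)·(1.185992 - 1.234216)/(0.010037 - (0.113625)) = 1.181320; f(s_4) = -0.000143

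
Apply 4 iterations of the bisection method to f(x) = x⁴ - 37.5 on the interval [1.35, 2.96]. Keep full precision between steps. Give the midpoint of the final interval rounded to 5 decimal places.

f(1.350000) = -34.178494, f(2.960000) = 39.265635 (opposite signs)
step 1: m = 2.155000, f(m) = -15.933032 < 0 → root in [2.155000, 2.960000]
step 2: m = 2.557500, f(m) = 5.282146 > 0 → root in [2.155000, 2.557500]
step 3: m = 2.356250, f(m) = -6.676250 < 0 → root in [2.356250, 2.557500]
step 4: m = 2.456875, f(m) = -1.063870 < 0 → root in [2.456875, 2.557500]
Midpoint of [2.456875, 2.557500] = 2.507188

2.50719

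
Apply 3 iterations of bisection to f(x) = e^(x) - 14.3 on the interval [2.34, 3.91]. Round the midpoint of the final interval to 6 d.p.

2.634375

f(2.340000) = -3.918763, f(3.910000) = 35.598952 (opposite signs)
step 1: m = 3.125000, f(m) = 8.459895 > 0 → root in [2.340000, 3.125000]
step 2: m = 2.732500, f(m) = 1.071267 > 0 → root in [2.340000, 2.732500]
step 3: m = 2.536250, f(m) = -1.667789 < 0 → root in [2.536250, 2.732500]
Midpoint of [2.536250, 2.732500] = 2.634375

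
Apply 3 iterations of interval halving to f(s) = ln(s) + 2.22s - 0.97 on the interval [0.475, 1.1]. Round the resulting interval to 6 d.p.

[0.631250, 0.709375]

f(0.475000) = -0.659940, f(1.100000) = 1.567310 (opposite signs)
step 1: m = 0.787500, f(m) = 0.539358 > 0 → root in [0.475000, 0.787500]
step 2: m = 0.631250, f(m) = -0.028678 < 0 → root in [0.631250, 0.787500]
step 3: m = 0.709375, f(m) = 0.261442 > 0 → root in [0.631250, 0.709375]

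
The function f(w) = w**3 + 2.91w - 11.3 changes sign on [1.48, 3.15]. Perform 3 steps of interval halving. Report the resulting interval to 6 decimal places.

f(1.480000) = -3.751408, f(3.150000) = 29.122375 (opposite signs)
step 1: m = 2.315000, f(m) = 7.843256 > 0 → root in [1.480000, 2.315000]
step 2: m = 1.897500, f(m) = 1.053686 > 0 → root in [1.480000, 1.897500]
step 3: m = 1.688750, f(m) = -1.569631 < 0 → root in [1.688750, 1.897500]

[1.688750, 1.897500]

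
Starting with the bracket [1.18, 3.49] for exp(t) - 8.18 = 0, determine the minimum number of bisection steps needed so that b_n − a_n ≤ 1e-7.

25

Initial width b − a = 3.49 − 1.18 = 2.310000.
After n steps the width is (b−a)/2^n; need (b−a)/2^n ≤ 1e-7.
So n ≥ log₂(2.310000/1e-7) = log₂(23100000.0000) ≈ 24.4614.
Hence n = 25.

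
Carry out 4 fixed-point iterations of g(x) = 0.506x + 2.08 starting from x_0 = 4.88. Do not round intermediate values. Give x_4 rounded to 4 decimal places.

x_1 = g(4.880000) = 4.549280
x_2 = g(4.549280) = 4.381936
x_3 = g(4.381936) = 4.297259
x_4 = g(4.297259) = 4.254413

4.2544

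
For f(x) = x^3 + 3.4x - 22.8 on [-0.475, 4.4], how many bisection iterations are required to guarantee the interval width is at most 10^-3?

13

Initial width b − a = 4.4 − -0.475 = 4.875000.
After n steps the width is (b−a)/2^n; need (b−a)/2^n ≤ 10^-3.
So n ≥ log₂(4.875000/10^-3) = log₂(4875.0000) ≈ 12.2512.
Hence n = 13.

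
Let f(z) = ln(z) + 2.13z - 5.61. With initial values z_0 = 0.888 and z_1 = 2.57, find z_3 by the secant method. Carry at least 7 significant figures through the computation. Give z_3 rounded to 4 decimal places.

2.2523

Secant update: z_(k+1) = z_k − f(z_k)·(z_k − z_(k-1))/(f(z_k) − f(z_(k-1))).
f(z_0) = -3.837344, f(z_1) = 0.808006
z_2 = 2.570000 - (0.808006)·(2.570000 - 0.888000)/(0.808006 - (-3.837344)) = 2.277435; f(z_2) = 0.063987
z_3 = 2.277435 - (0.063987)·(2.277435 - 2.570000)/(0.063987 - (0.808006)) = 2.252274; f(z_3) = -0.000716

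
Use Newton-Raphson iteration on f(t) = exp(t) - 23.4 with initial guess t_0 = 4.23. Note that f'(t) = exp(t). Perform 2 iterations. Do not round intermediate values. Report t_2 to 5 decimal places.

3.22903

Newton update: t ← t − f(t)/f'(t).
t_0 = 4.230000: f = 45.317232, f' = 68.717232 → t_1 = 4.230000 - (45.317232)/(68.717232) = 3.570526
t_1 = 3.570526: f = 12.135278, f' = 35.535278 → t_2 = 3.570526 - (12.135278)/(35.535278) = 3.229026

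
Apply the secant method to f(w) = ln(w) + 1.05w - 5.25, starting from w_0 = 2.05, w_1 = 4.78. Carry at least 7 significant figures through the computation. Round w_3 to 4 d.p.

3.7416

Secant update: w_(k+1) = w_k − f(w_k)·(w_k − w_(k-1))/(f(w_k) − f(w_(k-1))).
f(w_0) = -2.379660, f(w_1) = 1.333441
w_2 = 4.780000 - (1.333441)·(4.780000 - 2.050000)/(1.333441 - (-2.379660)) = 3.799608; f(w_2) = 0.074487
w_3 = 3.799608 - (0.074487)·(3.799608 - 4.780000)/(0.074487 - (1.333441)) = 3.741603; f(w_3) = -0.001803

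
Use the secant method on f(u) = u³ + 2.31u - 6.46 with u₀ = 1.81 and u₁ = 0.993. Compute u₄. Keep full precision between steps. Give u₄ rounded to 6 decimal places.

1.456190

f(u_0) = 3.650841, f(u_1) = -3.187023
u_2 = 0.993000 - (-3.187023)·(0.993000 - 1.810000)/(-3.187023 - (3.650841)) = 1.373791; f(u_2) = -0.693784
u_3 = 1.373791 - (-0.693784)·(1.373791 - 0.993000)/(-0.693784 - (-3.187023)) = 1.479752; f(u_3) = 0.198393
u_4 = 1.479752 - (0.198393)·(1.479752 - 1.373791)/(0.198393 - (-0.693784)) = 1.456190; f(u_4) = -0.008367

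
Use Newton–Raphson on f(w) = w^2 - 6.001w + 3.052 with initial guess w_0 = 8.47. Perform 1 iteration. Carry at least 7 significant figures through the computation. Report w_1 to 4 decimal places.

6.2793

f'(w) = 2w - 6.001
w_0 = 8.470000: f = 23.964430, f' = 10.939000 → w_1 = 8.470000 - (23.964430)/(10.939000) = 6.279267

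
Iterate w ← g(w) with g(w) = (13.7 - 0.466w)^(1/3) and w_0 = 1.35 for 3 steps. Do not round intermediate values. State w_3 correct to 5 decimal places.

2.32792

w_1 = g(1.350000) = 2.355602
w_2 = g(2.355602) = 2.327108
w_3 = g(2.327108) = 2.327925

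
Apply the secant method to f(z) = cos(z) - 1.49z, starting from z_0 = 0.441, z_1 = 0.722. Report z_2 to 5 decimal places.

f(z_0) = 0.247235, f(z_1) = -0.325295
z_2 = 0.722000 - (-0.325295)·(0.722000 - 0.441000)/(-0.325295 - (0.247235)) = 0.562344; f(z_2) = 0.008115

0.56234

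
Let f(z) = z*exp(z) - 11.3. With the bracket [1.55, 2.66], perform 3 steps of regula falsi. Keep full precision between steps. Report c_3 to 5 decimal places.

False-position update: c = (a·f(b) − b·f(a))/(f(b) − f(a)); replace the endpoint whose sign matches f(c).
f(1.550000) = -3.997221, f(2.660000) = 26.728129
step 1: c = 1.694406, f(c) = -2.076655 < 0 → new bracket [1.694406, 2.660000]
step 2: c = 1.764019, f(c) = -1.005454 < 0 → new bracket [1.764019, 2.660000]
step 3: c = 1.796502, f(c) = -0.469743 < 0 → new bracket [1.796502, 2.660000]

1.79650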